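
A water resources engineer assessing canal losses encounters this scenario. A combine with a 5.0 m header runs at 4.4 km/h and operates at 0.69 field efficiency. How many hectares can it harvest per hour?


C = w * v * eta_f / 10
  = 5.0 * 4.4 * 0.69 / 10
  = 15.18 / 10
  = 1.52 ha/h


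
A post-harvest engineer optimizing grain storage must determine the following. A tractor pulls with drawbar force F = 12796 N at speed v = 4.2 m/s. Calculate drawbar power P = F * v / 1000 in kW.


P = F * v / 1000
  = 12796 * 4.2 / 1000
  = 53743.20 / 1000
  = 53.74 kW


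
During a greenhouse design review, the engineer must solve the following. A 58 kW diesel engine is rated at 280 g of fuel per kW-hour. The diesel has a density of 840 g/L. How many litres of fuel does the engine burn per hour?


FC = P * BSFC / rho_fuel
   = 58 * 280 / 840
   = 16240 / 840
   = 19.33 L/h


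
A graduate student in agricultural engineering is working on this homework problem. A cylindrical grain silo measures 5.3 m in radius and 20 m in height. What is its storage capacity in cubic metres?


V = pi * r^2 * h
  = pi * 5.3^2 * 20
  = pi * 28.09 * 20
  = 1764.95 m^3


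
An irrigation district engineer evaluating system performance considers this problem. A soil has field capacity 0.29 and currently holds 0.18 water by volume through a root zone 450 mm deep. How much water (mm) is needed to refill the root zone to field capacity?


SMD = (FC - theta) * D
    = (0.29 - 0.18) * 450
    = 0.110 * 450
    = 49.50 mm


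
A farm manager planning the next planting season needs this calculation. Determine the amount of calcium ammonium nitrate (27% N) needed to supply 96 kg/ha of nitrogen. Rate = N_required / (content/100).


Rate = N_required / (N_content / 100)
     = 96 / (27 / 100)
     = 96 / 0.27
     = 355.56 kg/ha


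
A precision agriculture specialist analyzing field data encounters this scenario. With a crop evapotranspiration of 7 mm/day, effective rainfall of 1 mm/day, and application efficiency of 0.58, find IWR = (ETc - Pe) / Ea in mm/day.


IWR = (ETc - Pe) / Ea
    = (7 - 1) / 0.58
    = 6 / 0.58
    = 10.34 mm/day


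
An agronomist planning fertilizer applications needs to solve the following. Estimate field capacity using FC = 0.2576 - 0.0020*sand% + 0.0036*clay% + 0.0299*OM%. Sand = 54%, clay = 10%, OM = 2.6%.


FC = 0.2576 - 0.0020*54 + 0.0036*10 + 0.0299*2.6
   = 0.2576 - 0.1080 + 0.0360 + 0.0777
   = 0.2633


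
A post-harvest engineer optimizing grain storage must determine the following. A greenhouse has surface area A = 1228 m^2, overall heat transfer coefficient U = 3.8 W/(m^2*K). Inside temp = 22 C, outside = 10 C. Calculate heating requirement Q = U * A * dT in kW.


dT = 22 - (10) = 12 K
Q = U * A * dT
  = 3.8 * 1228 * 12
  = 55996.80 W = 56.00 kW


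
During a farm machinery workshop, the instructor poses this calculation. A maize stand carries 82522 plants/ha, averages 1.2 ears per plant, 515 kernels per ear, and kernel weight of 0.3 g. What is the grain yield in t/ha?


Y = density * ears * kernels * kw
  = 82522 * 1.2 * 515 * 0.3 g/ha
  = 15299578.80 g/ha
  = 15299.58 kg/ha = 15.30 t/ha


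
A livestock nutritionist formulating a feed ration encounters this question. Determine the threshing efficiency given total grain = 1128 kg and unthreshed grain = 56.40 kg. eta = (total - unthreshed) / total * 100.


eta = (total - unthreshed) / total * 100
    = (1128 - 56.40) / 1128 * 100
    = 1071.60 / 1128 * 100
    = 95%


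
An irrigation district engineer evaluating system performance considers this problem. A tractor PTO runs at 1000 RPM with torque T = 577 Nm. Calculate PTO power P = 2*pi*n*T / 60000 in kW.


P = 2*pi*n*T / 60000
  = 2*pi * 1000 * 577 / 60000
  = 3625397.92 / 60000
  = 60.42 kW


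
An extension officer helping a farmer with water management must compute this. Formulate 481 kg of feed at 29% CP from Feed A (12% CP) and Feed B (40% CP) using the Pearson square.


parts_A = CP_b - target = 40 - 29 = 11
parts_B = target - CP_a = 29 - 12 = 17
total_parts = 11 + 17 = 28
Feed A = 481 * 11 / 28 = 188.96 kg
Feed B = 481 * 17 / 28 = 292.04 kg

188.96 kg


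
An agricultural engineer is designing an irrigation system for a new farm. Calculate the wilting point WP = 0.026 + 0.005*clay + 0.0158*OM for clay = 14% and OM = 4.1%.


WP = 0.026 + 0.005*14 + 0.0158*4.1
   = 0.026 + 0.0700 + 0.0648
   = 0.1608


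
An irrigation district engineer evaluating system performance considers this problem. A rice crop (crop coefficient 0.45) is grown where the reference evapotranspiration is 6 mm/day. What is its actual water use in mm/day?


ETc = Kc * ET0
    = 0.45 * 6
    = 2.70 mm/day


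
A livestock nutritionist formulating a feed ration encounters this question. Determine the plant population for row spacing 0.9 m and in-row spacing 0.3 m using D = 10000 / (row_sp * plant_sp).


D = 10000 / (row_sp * plant_sp)
  = 10000 / (0.9 * 0.3)
  = 10000 / 0.2700
  = 37037.04 plants/ha


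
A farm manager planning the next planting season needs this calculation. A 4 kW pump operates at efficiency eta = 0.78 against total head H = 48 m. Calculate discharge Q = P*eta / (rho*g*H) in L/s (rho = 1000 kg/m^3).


Q = (P * 1000 * eta) / (rho * g * H)
  = (4 * 1000 * 0.78) / (1000 * 9.81 * 48)
  = 3120 / 470880
  = 0.00663 m^3/s = 6.63 L/s


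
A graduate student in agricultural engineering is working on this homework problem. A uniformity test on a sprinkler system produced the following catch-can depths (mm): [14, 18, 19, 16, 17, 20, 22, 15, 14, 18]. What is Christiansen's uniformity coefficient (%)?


xbar = 173 / 10 = 17.300
sum|xi - xbar| = 21
CU = 100 * (1 - 21 / (10 * 17.300))
   = 100 * (1 - 0.1214)
   = 87.86%


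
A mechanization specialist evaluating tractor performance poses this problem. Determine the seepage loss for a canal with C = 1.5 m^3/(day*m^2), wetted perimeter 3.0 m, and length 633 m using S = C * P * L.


S = C * P * L
  = 1.5 * 3.0 * 633
  = 2848.50 m^3/day


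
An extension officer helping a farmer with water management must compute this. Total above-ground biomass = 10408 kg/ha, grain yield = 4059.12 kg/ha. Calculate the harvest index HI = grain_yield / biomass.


HI = grain_yield / biomass
   = 4059.12 / 10408
   = 0.39


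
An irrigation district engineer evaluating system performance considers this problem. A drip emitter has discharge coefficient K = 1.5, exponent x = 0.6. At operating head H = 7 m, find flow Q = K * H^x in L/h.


Q = K * H^x
  = 1.5 * 7^0.6
  = 1.5 * 3.2141
  = 4.82 L/h


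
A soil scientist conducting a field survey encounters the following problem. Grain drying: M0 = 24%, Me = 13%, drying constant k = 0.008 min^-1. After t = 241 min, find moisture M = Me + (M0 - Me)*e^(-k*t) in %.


M = Me + (M0 - Me) * e^(-k*t)
  = 13 + (24 - 13) * e^(-0.008*241)
  = 13 + 11 * e^(-1.928)
  = 13 + 11 * 0.14544
  = 13 + 1.5998
  = 14.60%


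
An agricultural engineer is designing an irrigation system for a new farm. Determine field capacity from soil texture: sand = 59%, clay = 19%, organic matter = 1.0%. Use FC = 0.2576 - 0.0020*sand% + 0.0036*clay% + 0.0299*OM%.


FC = 0.2576 - 0.0020*59 + 0.0036*19 + 0.0299*1.0
   = 0.2576 - 0.1180 + 0.0684 + 0.0299
   = 0.2379


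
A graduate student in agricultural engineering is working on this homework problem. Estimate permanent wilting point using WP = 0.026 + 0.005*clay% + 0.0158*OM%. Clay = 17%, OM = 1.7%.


WP = 0.026 + 0.005*17 + 0.0158*1.7
   = 0.026 + 0.0850 + 0.0269
   = 0.1379


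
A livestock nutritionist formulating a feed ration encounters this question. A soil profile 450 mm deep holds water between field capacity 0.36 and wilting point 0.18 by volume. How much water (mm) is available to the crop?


AW = (FC - WP) * D
   = (0.36 - 0.18) * 450
   = 0.18 * 450
   = 81 mm


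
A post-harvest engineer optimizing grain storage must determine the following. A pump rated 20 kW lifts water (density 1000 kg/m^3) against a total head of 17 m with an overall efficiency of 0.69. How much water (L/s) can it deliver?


Q = (P * 1000 * eta) / (rho * g * H)
  = (20 * 1000 * 0.69) / (1000 * 9.81 * 17)
  = 13800 / 166770
  = 0.08275 m^3/s = 82.75 L/s


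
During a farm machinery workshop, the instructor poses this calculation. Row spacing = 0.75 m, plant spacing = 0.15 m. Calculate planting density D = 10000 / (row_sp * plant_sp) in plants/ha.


D = 10000 / (row_sp * plant_sp)
  = 10000 / (0.75 * 0.15)
  = 10000 / 0.1125
  = 88888.89 plants/ha


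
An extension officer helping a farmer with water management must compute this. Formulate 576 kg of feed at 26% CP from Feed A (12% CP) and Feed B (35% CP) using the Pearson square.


parts_A = CP_b - target = 35 - 26 = 9
parts_B = target - CP_a = 26 - 12 = 14
total_parts = 9 + 14 = 23
Feed A = 576 * 9 / 23 = 225.39 kg
Feed B = 576 * 14 / 23 = 350.61 kg

225.39 kg


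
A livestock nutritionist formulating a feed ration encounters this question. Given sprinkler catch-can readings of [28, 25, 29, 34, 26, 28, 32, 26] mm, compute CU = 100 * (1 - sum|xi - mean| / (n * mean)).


xbar = 228 / 8 = 28.500
sum|xi - xbar| = 19
CU = 100 * (1 - 19 / (8 * 28.500))
   = 100 * (1 - 0.0833)
   = 91.67%


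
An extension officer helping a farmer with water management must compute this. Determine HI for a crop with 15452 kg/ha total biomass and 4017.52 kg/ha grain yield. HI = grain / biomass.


HI = grain_yield / biomass
   = 4017.52 / 15452
   = 0.26


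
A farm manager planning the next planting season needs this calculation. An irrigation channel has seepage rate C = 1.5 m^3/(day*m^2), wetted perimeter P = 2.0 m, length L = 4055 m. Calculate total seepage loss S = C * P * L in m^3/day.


S = C * P * L
  = 1.5 * 2.0 * 4055
  = 12165 m^3/day


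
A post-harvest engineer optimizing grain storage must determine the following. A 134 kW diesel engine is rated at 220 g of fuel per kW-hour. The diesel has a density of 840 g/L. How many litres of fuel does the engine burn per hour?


FC = P * BSFC / rho_fuel
   = 134 * 220 / 840
   = 29480 / 840
   = 35.10 L/h


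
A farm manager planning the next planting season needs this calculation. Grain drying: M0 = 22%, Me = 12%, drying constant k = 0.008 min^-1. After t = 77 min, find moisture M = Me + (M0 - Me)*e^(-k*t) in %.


M = Me + (M0 - Me) * e^(-k*t)
  = 12 + (22 - 12) * e^(-0.008*77)
  = 12 + 10 * e^(-0.616)
  = 12 + 10 * 0.54010
  = 12 + 5.4010
  = 17.40%


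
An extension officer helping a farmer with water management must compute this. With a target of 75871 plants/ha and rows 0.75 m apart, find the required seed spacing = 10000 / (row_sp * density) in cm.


spacing = 10000 / (row_sp * density)
        = 10000 / (0.75 * 75871)
        = 10000 / 56903.25
        = 0.17574 m = 17.57 cm


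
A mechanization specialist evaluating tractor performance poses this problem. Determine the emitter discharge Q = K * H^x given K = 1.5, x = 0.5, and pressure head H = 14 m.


Q = K * H^x
  = 1.5 * 14^0.5
  = 1.5 * 3.7417
  = 5.61 L/h


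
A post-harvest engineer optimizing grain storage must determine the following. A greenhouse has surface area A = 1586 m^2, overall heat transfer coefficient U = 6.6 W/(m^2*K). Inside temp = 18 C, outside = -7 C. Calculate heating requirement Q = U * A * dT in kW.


dT = 18 - (-7) = 25 K
Q = U * A * dT
  = 6.6 * 1586 * 25
  = 261690 W = 261.69 kW


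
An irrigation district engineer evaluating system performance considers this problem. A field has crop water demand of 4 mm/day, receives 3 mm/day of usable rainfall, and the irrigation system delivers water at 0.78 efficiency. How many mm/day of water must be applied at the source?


IWR = (ETc - Pe) / Ea
    = (4 - 3) / 0.78
    = 1 / 0.78
    = 1.28 mm/day


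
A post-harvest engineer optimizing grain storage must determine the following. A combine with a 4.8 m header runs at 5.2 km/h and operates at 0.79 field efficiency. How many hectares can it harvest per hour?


C = w * v * eta_f / 10
  = 4.8 * 5.2 * 0.79 / 10
  = 19.72 / 10
  = 1.97 ha/h


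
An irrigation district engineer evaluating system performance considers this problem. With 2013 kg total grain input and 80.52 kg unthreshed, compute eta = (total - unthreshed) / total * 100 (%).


eta = (total - unthreshed) / total * 100
    = (2013 - 80.52) / 2013 * 100
    = 1932.48 / 2013 * 100
    = 96%


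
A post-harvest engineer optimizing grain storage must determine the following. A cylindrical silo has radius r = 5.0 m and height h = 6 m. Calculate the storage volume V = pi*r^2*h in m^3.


V = pi * r^2 * h
  = pi * 5.0^2 * 6
  = pi * 25 * 6
  = 471.24 m^3


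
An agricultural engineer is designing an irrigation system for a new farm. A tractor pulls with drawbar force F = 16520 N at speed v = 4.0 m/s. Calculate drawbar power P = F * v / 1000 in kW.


P = F * v / 1000
  = 16520 * 4.0 / 1000
  = 66080 / 1000
  = 66.08 kW


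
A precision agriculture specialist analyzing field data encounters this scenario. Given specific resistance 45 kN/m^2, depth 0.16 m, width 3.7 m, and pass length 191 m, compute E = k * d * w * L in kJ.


E = k * d * w * L
  = 45 * 0.16 * 3.7 * 191
  = 5088.24 kJ


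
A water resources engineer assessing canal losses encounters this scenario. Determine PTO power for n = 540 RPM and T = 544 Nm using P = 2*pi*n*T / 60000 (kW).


P = 2*pi*n*T / 60000
  = 2*pi * 540 * 544 / 60000
  = 1845748.52 / 60000
  = 30.76 kW


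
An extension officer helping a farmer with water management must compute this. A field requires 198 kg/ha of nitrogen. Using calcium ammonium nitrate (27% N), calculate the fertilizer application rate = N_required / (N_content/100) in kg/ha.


Rate = N_required / (N_content / 100)
     = 198 / (27 / 100)
     = 198 / 0.27
     = 733.33 kg/ha


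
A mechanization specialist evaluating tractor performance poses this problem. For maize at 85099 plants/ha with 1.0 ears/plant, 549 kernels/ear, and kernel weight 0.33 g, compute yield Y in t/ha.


Y = density * ears * kernels * kw
  = 85099 * 1.0 * 549 * 0.33 g/ha
  = 15417385.83 g/ha
  = 15417.39 kg/ha = 15.42 t/ha


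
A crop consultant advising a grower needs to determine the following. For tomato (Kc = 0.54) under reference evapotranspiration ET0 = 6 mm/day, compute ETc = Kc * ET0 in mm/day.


ETc = Kc * ET0
    = 0.54 * 6
    = 3.24 mm/day


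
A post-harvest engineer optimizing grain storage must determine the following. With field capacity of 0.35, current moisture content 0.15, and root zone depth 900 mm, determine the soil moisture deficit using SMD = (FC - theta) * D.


SMD = (FC - theta) * D
    = (0.35 - 0.15) * 900
    = 0.200 * 900
    = 180 mm


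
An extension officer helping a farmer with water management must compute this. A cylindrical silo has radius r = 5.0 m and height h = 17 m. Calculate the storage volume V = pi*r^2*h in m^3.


V = pi * r^2 * h
  = pi * 5.0^2 * 17
  = pi * 25 * 17
  = 1335.18 m^3


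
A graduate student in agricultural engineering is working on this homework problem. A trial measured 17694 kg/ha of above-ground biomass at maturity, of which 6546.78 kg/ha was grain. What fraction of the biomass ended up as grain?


HI = grain_yield / biomass
   = 6546.78 / 17694
   = 0.37


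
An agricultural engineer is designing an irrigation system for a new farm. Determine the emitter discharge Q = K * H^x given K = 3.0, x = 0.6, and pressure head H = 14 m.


Q = K * H^x
  = 3.0 * 14^0.6
  = 3.0 * 4.8717
  = 14.61 L/h


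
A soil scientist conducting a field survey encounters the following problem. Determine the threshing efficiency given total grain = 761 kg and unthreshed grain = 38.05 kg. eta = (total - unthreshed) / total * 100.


eta = (total - unthreshed) / total * 100
    = (761 - 38.05) / 761 * 100
    = 722.95 / 761 * 100
    = 95%


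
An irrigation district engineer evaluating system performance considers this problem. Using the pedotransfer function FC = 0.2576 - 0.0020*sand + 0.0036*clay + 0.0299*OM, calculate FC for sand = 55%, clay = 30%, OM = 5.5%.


FC = 0.2576 - 0.0020*55 + 0.0036*30 + 0.0299*5.5
   = 0.2576 - 0.1100 + 0.1080 + 0.1645
   = 0.4201


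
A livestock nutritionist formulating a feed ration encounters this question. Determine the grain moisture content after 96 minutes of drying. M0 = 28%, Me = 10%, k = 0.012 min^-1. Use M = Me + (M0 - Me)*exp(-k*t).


M = Me + (M0 - Me) * e^(-k*t)
  = 10 + (28 - 10) * e^(-0.012*96)
  = 10 + 18 * e^(-1.152)
  = 10 + 18 * 0.31600
  = 10 + 5.6881
  = 15.69%


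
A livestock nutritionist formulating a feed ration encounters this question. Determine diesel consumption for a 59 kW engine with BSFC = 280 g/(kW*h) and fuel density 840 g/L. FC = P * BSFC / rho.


FC = P * BSFC / rho_fuel
   = 59 * 280 / 840
   = 16520 / 840
   = 19.67 L/h


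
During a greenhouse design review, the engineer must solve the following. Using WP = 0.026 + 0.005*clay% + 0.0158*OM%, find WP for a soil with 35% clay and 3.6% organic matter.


WP = 0.026 + 0.005*35 + 0.0158*3.6
   = 0.026 + 0.1750 + 0.0569
   = 0.2579


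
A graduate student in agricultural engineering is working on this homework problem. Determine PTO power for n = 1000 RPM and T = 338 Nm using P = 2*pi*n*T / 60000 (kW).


P = 2*pi*n*T / 60000
  = 2*pi * 1000 * 338 / 60000
  = 2123716.63 / 60000
  = 35.40 kW


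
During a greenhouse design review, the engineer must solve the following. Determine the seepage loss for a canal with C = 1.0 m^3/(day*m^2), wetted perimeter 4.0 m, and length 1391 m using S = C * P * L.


S = C * P * L
  = 1.0 * 4.0 * 1391
  = 5564 m^3/day


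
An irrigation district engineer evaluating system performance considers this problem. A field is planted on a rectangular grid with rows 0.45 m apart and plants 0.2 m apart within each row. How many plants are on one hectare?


D = 10000 / (row_sp * plant_sp)
  = 10000 / (0.45 * 0.2)
  = 10000 / 0.0900
  = 111111.11 plants/ha


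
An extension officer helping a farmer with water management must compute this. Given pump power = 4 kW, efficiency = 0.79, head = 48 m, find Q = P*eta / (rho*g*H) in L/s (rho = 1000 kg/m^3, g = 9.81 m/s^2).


Q = (P * 1000 * eta) / (rho * g * H)
  = (4 * 1000 * 0.79) / (1000 * 9.81 * 48)
  = 3160 / 470880
  = 0.00671 m^3/s = 6.71 L/s


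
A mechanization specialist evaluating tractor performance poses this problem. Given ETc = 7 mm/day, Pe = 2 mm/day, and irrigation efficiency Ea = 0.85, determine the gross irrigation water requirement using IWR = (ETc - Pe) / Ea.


IWR = (ETc - Pe) / Ea
    = (7 - 2) / 0.85
    = 5 / 0.85
    = 5.88 mm/day


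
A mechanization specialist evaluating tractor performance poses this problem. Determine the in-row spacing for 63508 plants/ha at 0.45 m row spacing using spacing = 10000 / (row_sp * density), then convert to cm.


spacing = 10000 / (row_sp * density)
        = 10000 / (0.45 * 63508)
        = 10000 / 28578.60
        = 0.34991 m = 34.99 cm


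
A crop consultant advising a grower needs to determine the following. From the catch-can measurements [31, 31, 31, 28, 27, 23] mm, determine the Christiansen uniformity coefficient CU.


xbar = 171 / 6 = 28.500
sum|xi - xbar| = 15
CU = 100 * (1 - 15 / (6 * 28.500))
   = 100 * (1 - 0.0877)
   = 91.23%


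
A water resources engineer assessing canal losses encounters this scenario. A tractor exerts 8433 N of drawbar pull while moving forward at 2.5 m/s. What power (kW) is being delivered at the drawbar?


P = F * v / 1000
  = 8433 * 2.5 / 1000
  = 21082.50 / 1000
  = 21.08 kW


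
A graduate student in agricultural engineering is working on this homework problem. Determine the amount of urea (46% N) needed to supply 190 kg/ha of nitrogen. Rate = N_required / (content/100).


Rate = N_required / (N_content / 100)
     = 190 / (46 / 100)
     = 190 / 0.46
     = 413.04 kg/ha


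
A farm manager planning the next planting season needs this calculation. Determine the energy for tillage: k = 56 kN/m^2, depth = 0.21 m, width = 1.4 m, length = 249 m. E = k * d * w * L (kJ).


E = k * d * w * L
  = 56 * 0.21 * 1.4 * 249
  = 4099.54 kJ


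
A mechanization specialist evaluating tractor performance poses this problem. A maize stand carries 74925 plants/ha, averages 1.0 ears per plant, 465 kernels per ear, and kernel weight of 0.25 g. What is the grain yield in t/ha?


Y = density * ears * kernels * kw
  = 74925 * 1.0 * 465 * 0.25 g/ha
  = 8710031.25 g/ha
  = 8710.03 kg/ha = 8.71 t/ha


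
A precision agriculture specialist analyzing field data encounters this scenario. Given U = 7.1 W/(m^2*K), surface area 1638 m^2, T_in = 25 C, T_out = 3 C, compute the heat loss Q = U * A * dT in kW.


dT = 25 - (3) = 22 K
Q = U * A * dT
  = 7.1 * 1638 * 22
  = 255855.60 W = 255.86 kW


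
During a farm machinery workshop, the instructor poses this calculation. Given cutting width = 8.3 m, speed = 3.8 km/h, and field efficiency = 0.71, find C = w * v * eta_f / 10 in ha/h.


C = w * v * eta_f / 10
  = 8.3 * 3.8 * 0.71 / 10
  = 22.39 / 10
  = 2.24 ha/h


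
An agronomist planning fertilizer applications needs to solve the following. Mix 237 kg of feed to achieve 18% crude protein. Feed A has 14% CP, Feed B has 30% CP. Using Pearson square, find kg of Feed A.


parts_A = CP_b - target = 30 - 18 = 12
parts_B = target - CP_a = 18 - 14 = 4
total_parts = 12 + 4 = 16
Feed A = 237 * 12 / 16 = 177.75 kg
Feed B = 237 * 4 / 16 = 59.25 kg

177.75 kg


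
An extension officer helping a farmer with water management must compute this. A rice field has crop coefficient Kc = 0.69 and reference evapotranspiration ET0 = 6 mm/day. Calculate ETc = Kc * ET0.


ETc = Kc * ET0
    = 0.69 * 6
    = 4.14 mm/day


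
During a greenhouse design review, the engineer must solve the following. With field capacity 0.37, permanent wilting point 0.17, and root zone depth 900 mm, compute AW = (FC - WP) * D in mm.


AW = (FC - WP) * D
   = (0.37 - 0.17) * 900
   = 0.20 * 900
   = 180 mm


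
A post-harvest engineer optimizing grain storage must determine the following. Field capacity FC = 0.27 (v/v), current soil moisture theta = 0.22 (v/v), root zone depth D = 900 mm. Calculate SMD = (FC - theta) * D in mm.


SMD = (FC - theta) * D
    = (0.27 - 0.22) * 900
    = 0.050 * 900
    = 45 mm


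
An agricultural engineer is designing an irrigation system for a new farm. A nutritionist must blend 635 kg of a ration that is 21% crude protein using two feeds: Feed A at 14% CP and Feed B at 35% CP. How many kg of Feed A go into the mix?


parts_A = CP_b - target = 35 - 21 = 14
parts_B = target - CP_a = 21 - 14 = 7
total_parts = 14 + 7 = 21
Feed A = 635 * 14 / 21 = 423.33 kg
Feed B = 635 * 7 / 21 = 211.67 kg

423.33 kg


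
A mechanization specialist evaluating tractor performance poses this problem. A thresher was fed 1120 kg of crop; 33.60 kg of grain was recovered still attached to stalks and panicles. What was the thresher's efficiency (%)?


eta = (total - unthreshed) / total * 100
    = (1120 - 33.60) / 1120 * 100
    = 1086.40 / 1120 * 100
    = 97%


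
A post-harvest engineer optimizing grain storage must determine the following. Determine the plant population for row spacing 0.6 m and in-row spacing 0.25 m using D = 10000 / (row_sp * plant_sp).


D = 10000 / (row_sp * plant_sp)
  = 10000 / (0.6 * 0.25)
  = 10000 / 0.1500
  = 66666.67 plants/ha


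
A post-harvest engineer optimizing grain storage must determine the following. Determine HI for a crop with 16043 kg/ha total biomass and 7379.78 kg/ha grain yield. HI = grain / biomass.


HI = grain_yield / biomass
   = 7379.78 / 16043
   = 0.46


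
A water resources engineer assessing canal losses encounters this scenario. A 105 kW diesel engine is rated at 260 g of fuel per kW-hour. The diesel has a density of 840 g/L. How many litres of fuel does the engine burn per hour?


FC = P * BSFC / rho_fuel
   = 105 * 260 / 840
   = 27300 / 840
   = 32.50 L/h


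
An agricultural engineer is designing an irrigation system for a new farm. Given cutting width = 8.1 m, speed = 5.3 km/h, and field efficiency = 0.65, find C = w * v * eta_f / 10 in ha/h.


C = w * v * eta_f / 10
  = 8.1 * 5.3 * 0.65 / 10
  = 27.90 / 10
  = 2.79 ha/h


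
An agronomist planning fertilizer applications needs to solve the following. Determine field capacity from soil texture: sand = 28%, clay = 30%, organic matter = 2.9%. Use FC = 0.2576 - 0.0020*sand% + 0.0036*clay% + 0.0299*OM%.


FC = 0.2576 - 0.0020*28 + 0.0036*30 + 0.0299*2.9
   = 0.2576 - 0.0560 + 0.1080 + 0.0867
   = 0.3963


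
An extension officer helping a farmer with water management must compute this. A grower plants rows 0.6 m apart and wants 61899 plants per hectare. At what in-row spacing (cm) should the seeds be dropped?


spacing = 10000 / (row_sp * density)
        = 10000 / (0.6 * 61899)
        = 10000 / 37139.40
        = 0.26926 m = 26.93 cm


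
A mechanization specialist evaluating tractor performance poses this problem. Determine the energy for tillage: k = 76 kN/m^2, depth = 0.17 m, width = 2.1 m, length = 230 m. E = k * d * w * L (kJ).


E = k * d * w * L
  = 76 * 0.17 * 2.1 * 230
  = 6240.36 kJ


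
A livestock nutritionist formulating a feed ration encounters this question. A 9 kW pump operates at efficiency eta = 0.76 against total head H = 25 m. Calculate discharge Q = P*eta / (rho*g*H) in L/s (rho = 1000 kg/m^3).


Q = (P * 1000 * eta) / (rho * g * H)
  = (9 * 1000 * 0.76) / (1000 * 9.81 * 25)
  = 6840 / 245250
  = 0.02789 m^3/s = 27.89 L/s


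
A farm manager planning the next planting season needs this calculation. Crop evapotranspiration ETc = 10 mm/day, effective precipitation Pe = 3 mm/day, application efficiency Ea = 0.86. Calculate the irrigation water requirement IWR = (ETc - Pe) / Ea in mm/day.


IWR = (ETc - Pe) / Ea
    = (10 - 3) / 0.86
    = 7 / 0.86
    = 8.14 mm/day


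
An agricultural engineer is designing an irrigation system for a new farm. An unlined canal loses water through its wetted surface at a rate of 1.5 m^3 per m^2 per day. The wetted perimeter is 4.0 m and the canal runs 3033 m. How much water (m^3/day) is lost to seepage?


S = C * P * L
  = 1.5 * 4.0 * 3033
  = 18198 m^3/day


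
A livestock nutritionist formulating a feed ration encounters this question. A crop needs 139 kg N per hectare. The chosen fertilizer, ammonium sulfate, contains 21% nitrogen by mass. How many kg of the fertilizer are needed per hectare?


Rate = N_required / (N_content / 100)
     = 139 / (21 / 100)
     = 139 / 0.21
     = 661.90 kg/ha


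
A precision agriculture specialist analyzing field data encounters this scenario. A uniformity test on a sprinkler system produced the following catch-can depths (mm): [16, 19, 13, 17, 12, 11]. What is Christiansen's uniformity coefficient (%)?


xbar = 88 / 6 = 14.667
sum|xi - xbar| = 16
CU = 100 * (1 - 16 / (6 * 14.667))
   = 100 * (1 - 0.1818)
   = 81.82%


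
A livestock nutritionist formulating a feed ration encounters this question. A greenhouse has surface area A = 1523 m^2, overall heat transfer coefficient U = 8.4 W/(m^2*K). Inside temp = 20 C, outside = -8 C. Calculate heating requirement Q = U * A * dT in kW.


dT = 20 - (-8) = 28 K
Q = U * A * dT
  = 8.4 * 1523 * 28
  = 358209.60 W = 358.21 kW


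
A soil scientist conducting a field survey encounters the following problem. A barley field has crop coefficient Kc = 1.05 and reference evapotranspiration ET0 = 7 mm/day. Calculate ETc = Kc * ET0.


ETc = Kc * ET0
    = 1.05 * 7
    = 7.35 mm/day


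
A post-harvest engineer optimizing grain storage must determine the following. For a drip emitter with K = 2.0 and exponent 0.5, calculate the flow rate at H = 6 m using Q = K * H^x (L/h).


Q = K * H^x
  = 2.0 * 6^0.5
  = 2.0 * 2.4495
  = 4.90 L/h


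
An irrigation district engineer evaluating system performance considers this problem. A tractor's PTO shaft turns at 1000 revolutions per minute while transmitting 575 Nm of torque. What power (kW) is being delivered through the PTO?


P = 2*pi*n*T / 60000
  = 2*pi * 1000 * 575 / 60000
  = 3612831.55 / 60000
  = 60.21 kW


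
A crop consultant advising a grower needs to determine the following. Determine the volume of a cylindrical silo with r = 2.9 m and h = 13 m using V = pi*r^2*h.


V = pi * r^2 * h
  = pi * 2.9^2 * 13
  = pi * 8.41 * 13
  = 343.47 m^3


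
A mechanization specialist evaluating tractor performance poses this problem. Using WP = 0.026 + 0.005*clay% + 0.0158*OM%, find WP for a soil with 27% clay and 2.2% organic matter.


WP = 0.026 + 0.005*27 + 0.0158*2.2
   = 0.026 + 0.1350 + 0.0348
   = 0.1958


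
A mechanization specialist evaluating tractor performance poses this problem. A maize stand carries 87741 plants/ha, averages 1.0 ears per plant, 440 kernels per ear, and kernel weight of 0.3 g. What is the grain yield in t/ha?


Y = density * ears * kernels * kw
  = 87741 * 1.0 * 440 * 0.3 g/ha
  = 11581812 g/ha
  = 11581.81 kg/ha = 11.58 t/ha


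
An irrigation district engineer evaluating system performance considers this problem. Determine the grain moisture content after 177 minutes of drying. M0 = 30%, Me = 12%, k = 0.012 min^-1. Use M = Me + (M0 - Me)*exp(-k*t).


M = Me + (M0 - Me) * e^(-k*t)
  = 12 + (30 - 12) * e^(-0.012*177)
  = 12 + 18 * e^(-2.124)
  = 12 + 18 * 0.11955
  = 12 + 2.1519
  = 14.15%


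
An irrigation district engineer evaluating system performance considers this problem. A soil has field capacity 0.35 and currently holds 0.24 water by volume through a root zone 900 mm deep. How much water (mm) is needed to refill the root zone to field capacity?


SMD = (FC - theta) * D
    = (0.35 - 0.24) * 900
    = 0.110 * 900
    = 99 mm


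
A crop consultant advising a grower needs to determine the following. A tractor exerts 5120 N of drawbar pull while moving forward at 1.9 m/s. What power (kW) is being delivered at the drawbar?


P = F * v / 1000
  = 5120 * 1.9 / 1000
  = 9728 / 1000
  = 9.73 kW


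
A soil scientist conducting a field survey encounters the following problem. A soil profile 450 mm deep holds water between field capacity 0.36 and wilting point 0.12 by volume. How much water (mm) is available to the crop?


AW = (FC - WP) * D
   = (0.36 - 0.12) * 450
   = 0.24 * 450
   = 108 mm


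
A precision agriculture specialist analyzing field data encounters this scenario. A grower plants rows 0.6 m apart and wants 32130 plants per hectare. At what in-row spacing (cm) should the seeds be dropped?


spacing = 10000 / (row_sp * density)
        = 10000 / (0.6 * 32130)
        = 10000 / 19278
        = 0.51873 m = 51.87 cm


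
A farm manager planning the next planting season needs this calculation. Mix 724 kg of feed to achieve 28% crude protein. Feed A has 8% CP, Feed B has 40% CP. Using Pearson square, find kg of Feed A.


parts_A = CP_b - target = 40 - 28 = 12
parts_B = target - CP_a = 28 - 8 = 20
total_parts = 12 + 20 = 32
Feed A = 724 * 12 / 32 = 271.50 kg
Feed B = 724 * 20 / 32 = 452.50 kg

271.50 kg


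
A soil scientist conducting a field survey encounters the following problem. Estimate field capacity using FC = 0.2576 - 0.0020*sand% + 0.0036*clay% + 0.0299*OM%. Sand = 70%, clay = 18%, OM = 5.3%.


FC = 0.2576 - 0.0020*70 + 0.0036*18 + 0.0299*5.3
   = 0.2576 - 0.1400 + 0.0648 + 0.1585
   = 0.3409


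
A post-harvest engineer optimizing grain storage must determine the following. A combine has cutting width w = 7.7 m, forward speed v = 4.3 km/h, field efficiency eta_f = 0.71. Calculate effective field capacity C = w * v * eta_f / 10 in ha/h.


C = w * v * eta_f / 10
  = 7.7 * 4.3 * 0.71 / 10
  = 23.51 / 10
  = 2.35 ha/h


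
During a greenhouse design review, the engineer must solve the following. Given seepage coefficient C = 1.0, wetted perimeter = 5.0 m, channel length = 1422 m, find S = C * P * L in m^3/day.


S = C * P * L
  = 1.0 * 5.0 * 1422
  = 7110 m^3/day


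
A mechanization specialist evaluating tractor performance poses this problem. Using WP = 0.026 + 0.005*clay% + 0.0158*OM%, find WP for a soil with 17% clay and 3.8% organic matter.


WP = 0.026 + 0.005*17 + 0.0158*3.8
   = 0.026 + 0.0850 + 0.0600
   = 0.1710


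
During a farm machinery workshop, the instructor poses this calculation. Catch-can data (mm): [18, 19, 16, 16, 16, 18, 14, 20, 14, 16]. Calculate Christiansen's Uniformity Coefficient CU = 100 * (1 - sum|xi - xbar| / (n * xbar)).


xbar = 167 / 10 = 16.700
sum|xi - xbar| = 16.400
CU = 100 * (1 - 16.400 / (10 * 16.700))
   = 100 * (1 - 0.0982)
   = 90.18%


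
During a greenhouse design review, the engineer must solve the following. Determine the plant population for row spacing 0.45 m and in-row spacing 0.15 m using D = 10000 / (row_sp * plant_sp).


D = 10000 / (row_sp * plant_sp)
  = 10000 / (0.45 * 0.15)
  = 10000 / 0.0675
  = 148148.15 plants/ha


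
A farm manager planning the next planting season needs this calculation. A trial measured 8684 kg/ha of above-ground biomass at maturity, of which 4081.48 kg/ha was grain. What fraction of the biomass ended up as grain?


HI = grain_yield / biomass
   = 4081.48 / 8684
   = 0.47


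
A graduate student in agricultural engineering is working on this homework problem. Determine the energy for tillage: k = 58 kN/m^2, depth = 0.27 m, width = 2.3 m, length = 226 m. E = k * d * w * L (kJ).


E = k * d * w * L
  = 58 * 0.27 * 2.3 * 226
  = 8140.07 kJ


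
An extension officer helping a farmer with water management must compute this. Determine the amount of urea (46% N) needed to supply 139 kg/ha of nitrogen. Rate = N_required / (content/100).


Rate = N_required / (N_content / 100)
     = 139 / (46 / 100)
     = 139 / 0.46
     = 302.17 kg/ha


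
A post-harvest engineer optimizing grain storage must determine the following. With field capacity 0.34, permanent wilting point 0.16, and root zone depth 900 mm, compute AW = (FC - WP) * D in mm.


AW = (FC - WP) * D
   = (0.34 - 0.16) * 900
   = 0.18 * 900
   = 162 mm


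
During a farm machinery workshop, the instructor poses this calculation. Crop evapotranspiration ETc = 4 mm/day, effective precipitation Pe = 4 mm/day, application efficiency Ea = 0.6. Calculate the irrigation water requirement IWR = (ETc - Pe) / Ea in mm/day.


IWR = (ETc - Pe) / Ea
    = (4 - 4) / 0.6
    = 0 / 0.6
    = 0 mm/day


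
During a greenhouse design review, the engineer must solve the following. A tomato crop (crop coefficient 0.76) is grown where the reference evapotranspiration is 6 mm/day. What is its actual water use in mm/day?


ETc = Kc * ET0
    = 0.76 * 6
    = 4.56 mm/day


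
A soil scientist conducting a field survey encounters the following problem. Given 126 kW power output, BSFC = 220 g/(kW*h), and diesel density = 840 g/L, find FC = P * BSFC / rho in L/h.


FC = P * BSFC / rho_fuel
   = 126 * 220 / 840
   = 27720 / 840
   = 33 L/h


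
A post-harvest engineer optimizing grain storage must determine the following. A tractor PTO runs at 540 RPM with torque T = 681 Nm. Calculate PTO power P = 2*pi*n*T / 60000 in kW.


P = 2*pi*n*T / 60000
  = 2*pi * 540 * 681 / 60000
  = 2310578.56 / 60000
  = 38.51 kW


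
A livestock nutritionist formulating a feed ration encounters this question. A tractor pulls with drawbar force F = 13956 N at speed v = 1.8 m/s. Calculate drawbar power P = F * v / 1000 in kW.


P = F * v / 1000
  = 13956 * 1.8 / 1000
  = 25120.80 / 1000
  = 25.12 kW


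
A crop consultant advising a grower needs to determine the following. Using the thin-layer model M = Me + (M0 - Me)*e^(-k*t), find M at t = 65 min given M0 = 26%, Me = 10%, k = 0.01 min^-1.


M = Me + (M0 - Me) * e^(-k*t)
  = 10 + (26 - 10) * e^(-0.01*65)
  = 10 + 16 * e^(-0.650)
  = 10 + 16 * 0.52205
  = 10 + 8.3527
  = 18.35%


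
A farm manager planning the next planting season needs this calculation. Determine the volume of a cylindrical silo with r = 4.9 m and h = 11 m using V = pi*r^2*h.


V = pi * r^2 * h
  = pi * 4.9^2 * 11
  = pi * 24.01 * 11
  = 829.73 m^3


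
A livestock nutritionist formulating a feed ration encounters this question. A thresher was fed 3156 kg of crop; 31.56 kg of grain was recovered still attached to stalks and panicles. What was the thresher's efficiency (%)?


eta = (total - unthreshed) / total * 100
    = (3156 - 31.56) / 3156 * 100
    = 3124.44 / 3156 * 100
    = 99%


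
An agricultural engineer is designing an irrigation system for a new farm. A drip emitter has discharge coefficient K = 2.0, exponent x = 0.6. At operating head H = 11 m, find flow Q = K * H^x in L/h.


Q = K * H^x
  = 2.0 * 11^0.6
  = 2.0 * 4.2154
  = 8.43 L/h


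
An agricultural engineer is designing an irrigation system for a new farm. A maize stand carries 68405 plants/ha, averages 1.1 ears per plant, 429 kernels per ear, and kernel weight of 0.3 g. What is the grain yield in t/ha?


Y = density * ears * kernels * kw
  = 68405 * 1.1 * 429 * 0.3 g/ha
  = 9684095.85 g/ha
  = 9684.10 kg/ha = 9.68 t/ha


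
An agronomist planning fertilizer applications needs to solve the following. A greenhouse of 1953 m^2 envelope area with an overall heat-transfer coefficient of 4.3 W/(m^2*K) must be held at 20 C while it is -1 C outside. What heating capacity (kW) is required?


dT = 20 - (-1) = 21 K
Q = U * A * dT
  = 4.3 * 1953 * 21
  = 176355.90 W = 176.36 kW


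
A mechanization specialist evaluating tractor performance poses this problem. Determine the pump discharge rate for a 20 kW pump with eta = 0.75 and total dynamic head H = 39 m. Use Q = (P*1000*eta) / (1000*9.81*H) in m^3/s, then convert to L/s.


Q = (P * 1000 * eta) / (rho * g * H)
  = (20 * 1000 * 0.75) / (1000 * 9.81 * 39)
  = 15000 / 382590
  = 0.03921 m^3/s = 39.21 L/s


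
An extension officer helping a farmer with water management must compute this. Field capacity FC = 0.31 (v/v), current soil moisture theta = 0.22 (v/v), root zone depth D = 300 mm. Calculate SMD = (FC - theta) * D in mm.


SMD = (FC - theta) * D
    = (0.31 - 0.22) * 300
    = 0.090 * 300
    = 27 mm


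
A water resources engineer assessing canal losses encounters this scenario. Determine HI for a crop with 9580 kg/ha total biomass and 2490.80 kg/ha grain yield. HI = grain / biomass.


HI = grain_yield / biomass
   = 2490.80 / 9580
   = 0.26


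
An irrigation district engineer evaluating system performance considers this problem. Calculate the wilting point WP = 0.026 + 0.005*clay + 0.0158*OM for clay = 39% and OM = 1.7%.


WP = 0.026 + 0.005*39 + 0.0158*1.7
   = 0.026 + 0.1950 + 0.0269
   = 0.2479


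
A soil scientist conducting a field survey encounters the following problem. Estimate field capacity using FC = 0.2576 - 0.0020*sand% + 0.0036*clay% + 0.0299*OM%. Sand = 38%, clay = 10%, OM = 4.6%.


FC = 0.2576 - 0.0020*38 + 0.0036*10 + 0.0299*4.6
   = 0.2576 - 0.0760 + 0.0360 + 0.1375
   = 0.3551


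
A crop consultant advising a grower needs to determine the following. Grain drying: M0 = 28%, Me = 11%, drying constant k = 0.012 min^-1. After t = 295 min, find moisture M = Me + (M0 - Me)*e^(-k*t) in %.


M = Me + (M0 - Me) * e^(-k*t)
  = 11 + (28 - 11) * e^(-0.012*295)
  = 11 + 17 * e^(-3.540)
  = 11 + 17 * 0.02901
  = 11 + 0.4932
  = 11.49%


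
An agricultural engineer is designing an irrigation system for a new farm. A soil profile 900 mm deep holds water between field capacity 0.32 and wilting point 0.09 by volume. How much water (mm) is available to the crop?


AW = (FC - WP) * D
   = (0.32 - 0.09) * 900
   = 0.23 * 900
   = 207 mm


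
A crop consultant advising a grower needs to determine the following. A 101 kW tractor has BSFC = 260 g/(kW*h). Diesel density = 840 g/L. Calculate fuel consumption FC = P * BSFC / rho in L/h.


FC = P * BSFC / rho_fuel
   = 101 * 260 / 840
   = 26260 / 840
   = 31.26 L/h
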